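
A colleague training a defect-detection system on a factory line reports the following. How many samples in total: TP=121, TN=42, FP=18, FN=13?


Total = TP + TN + FP + FN
= 121 + 42 + 18 + 13
= 194
(Predicted positive: 139, predicted negative: 55)

194


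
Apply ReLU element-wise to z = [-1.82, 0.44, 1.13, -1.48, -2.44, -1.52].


ReLU(-1.82) = max(0, -1.82) = 0.0
ReLU(0.44) = max(0, 0.44) = 0.44
ReLU(1.13) = max(0, 1.13) = 1.13
ReLU(-1.48) = max(0, -1.48) = 0.0
ReLU(-2.44) = max(0, -2.44) = 0.0
ReLU(-1.52) = max(0, -1.52) = 0.0
result = [0.0, 0.44, 1.13, 0.0, 0.0, 0.0]

[0.0, 0.44, 1.13, 0.0, 0.0, 0.0]


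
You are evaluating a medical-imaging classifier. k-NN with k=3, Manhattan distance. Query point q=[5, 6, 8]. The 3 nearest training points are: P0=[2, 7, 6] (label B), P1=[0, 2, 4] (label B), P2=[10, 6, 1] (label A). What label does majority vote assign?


d(q,P0) = 6  (label B)
d(q,P1) = 13  (label B)
d(q,P2) = 12  (label A)
Votes: A=1, B=2
Majority → B

B


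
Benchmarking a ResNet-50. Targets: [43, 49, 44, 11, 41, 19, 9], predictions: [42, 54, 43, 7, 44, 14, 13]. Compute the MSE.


Squared errors: (43-42)²=1, (49-54)²=25, (44-43)²=1, (11-7)²=16, (41-44)²=9, (19-14)²=25, (9-13)²=16
Sum = 93
MSE = 93/7 = 93/7

93/7


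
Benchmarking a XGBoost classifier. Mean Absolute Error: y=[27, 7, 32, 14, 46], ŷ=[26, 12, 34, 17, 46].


Absolute errors: |27-26|=1, |7-12|=5, |32-34|=2, |14-17|=3, |46-46|=0
Sum = 11
MAE = 11/5 = 11/5

11/5


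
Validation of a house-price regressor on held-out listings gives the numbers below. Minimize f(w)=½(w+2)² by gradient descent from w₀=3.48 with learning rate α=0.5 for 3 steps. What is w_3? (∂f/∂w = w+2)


step 1: grad = 3.48+2 = 5.48; w = 3.48 - 0.5·(5.48) = 0.74
step 2: grad = 0.74+2 = 2.74; w = 0.74 - 0.5·(2.74) = -0.63
step 3: grad = -0.63+2 = 1.37; w = -0.63 - 0.5·(1.37) = -1.315

-1.315


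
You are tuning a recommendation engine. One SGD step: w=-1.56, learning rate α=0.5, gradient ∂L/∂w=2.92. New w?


w_new = w - α·∇
= -1.56 - 0.5·2.92
= -1.56 - 1.46
= -3.02

-3.02


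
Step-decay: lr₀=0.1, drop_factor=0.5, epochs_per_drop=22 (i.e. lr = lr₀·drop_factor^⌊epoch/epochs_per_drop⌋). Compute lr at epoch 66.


n_drops = ⌊66/22⌋ = 3
lr = 0.1·0.5^3 = 0.1·0.125 = 0.0125

0.0125


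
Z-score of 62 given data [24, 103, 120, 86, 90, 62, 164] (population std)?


μ = 92.7143, σ = 40.7947
z = (62 - 92.7143)/40.7947 = -0.7529

-0.7529


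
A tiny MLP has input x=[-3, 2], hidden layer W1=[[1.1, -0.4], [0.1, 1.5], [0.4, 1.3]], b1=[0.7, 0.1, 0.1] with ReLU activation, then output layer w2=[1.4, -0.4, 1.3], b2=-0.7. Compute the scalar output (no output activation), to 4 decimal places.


z1[0] = (1.1)·(-3) + (-0.4)·(2) + 0.7 = -3.4
z1[1] = (0.1)·(-3) + (1.5)·(2) + 0.1 = 2.8
z1[2] = (0.4)·(-3) + (1.3)·(2) + 0.1 = 1.5
h = ReLU(z1) = [0.0, 2.8, 1.5]
output = (1.4)·(0.0) + (-0.4)·(2.8) + (1.3)·(1.5) - 0.7 = 0.13

0.13


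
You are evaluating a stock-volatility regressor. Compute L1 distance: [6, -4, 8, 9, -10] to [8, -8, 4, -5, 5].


d = |6-8| + |-4+ 8| + |8-4| + |9+ 5| + |-10-5|
  = 2 + 4 + 4 + 14 + 15
  = 39

39


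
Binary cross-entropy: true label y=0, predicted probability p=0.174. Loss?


BCE = -[y·ln(p) + (1-y)·ln(1-p)]
= -0 - 1·ln(1-0.174)
= -ln(0.826) = 0.1912

0.1912


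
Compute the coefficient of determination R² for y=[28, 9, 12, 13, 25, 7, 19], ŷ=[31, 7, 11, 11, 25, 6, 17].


ȳ = 16.1429
SS_res = Σ(y-ŷ)² = 23
SS_tot = Σ(y-ȳ)² = 388.86
R² = 1 - SS_res/SS_tot = 1 - 0.0591 = 0.9409

0.9409


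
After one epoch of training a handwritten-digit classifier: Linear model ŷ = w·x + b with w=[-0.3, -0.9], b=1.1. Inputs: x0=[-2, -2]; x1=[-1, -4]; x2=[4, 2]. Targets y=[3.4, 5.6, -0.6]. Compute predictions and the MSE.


ŷ0 = (-0.3)·(-2) + (-0.9)·(-2) + 1.1 = 3.5
ŷ1 = (-0.3)·(-1) + (-0.9)·(-4) + 1.1 = 5.0
ŷ2 = (-0.3)·(4) + (-0.9)·(2) + 1.1 = -1.9
errors² = [0.01, 0.36, 1.69]
MSE = 2.0600/3 = 0.6867

0.6867


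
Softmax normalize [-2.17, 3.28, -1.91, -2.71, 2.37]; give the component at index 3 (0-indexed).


Exponentials: e^-2.17=0.1142, e^3.28=26.5758, e^-1.91=0.1481, e^-2.71=0.0665, e^2.37=10.6974
Sum = 37.602
Softmax = [0.003, 0.7068, 0.0039, 0.0018, 0.2845]
p[3] = 0.0665/37.602 = 0.0018

0.0018


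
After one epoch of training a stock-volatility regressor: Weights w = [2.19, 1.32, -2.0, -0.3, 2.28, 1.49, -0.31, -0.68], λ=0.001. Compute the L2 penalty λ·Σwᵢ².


‖w‖₂² = (2.19)² + (1.32)² + (-2.0)² + (-0.3)² + (2.28)² + (1.49)² + (-0.31)² + (-0.68)²
     = 4.7961 + 1.7424 + 4 + 0.09 + 5.1984 + 2.2201 + 0.0961 + 0.4624
     = 18.6055
λ·‖w‖₂² = 0.001·18.6055 = 0.018606

0.018606


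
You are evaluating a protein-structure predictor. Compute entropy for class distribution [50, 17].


Probabilities: [50/67, 17/67] ≈ [0.7463, 0.2537]
H = -((50/67)·log₂(50/67) + (17/67)·log₂(17/67))
  = 0.8171 bits

0.8171 bits


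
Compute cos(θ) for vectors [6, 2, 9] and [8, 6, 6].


A·B = 6·8 + 2·6 + 9·6 = 114
‖A‖ = √121 = 11, ‖B‖ = √136 = 11.6619
cos = 114/(√121·√136) = 114/√16456 = 0.8887

0.8887


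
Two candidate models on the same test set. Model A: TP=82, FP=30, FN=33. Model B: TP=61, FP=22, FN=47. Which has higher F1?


Model A: P=82/112=0.7321, R=82/115=0.713, F1=2PR/(P+R)=2TP/(2TP+FP+FN)=164/227=0.7225
Model B: P=61/83=0.7349, R=61/108=0.5648, F1=2PR/(P+R)=2TP/(2TP+FP+FN)=122/191=0.6387
0.7225 > 0.6387 → Model A

Model A


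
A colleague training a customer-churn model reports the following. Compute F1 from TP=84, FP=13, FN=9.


Precision = 84/97 = 0.866
Recall = 84/93 = 0.9032
F1 = 2·P·R/(P+R) = 2·TP/(2·TP+FP+FN) = 168/(168+13+9) = 168/190 = 0.8842

0.8842


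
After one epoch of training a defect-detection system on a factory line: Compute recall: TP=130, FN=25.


Recall = TP/(TP+FN)
= 130/(130+25)
= 130/155 = 83.87%

83.87%


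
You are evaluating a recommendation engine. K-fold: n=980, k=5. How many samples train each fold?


Fold size = 980/5 = 196
Training per fold = 980 - 196 = 784

784


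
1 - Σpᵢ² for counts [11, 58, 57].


Probabilities: [11/126, 58/126, 57/126] ≈ [0.0873, 0.4603, 0.4524]
Σpᵢ² = (121 + 3364 + 3249)/126² = 6734/15876
Gini = 1 - Σpᵢ² = 1 - 6734/15876 = 0.5758

0.5758


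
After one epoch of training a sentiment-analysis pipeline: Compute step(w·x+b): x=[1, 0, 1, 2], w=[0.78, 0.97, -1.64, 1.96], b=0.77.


z = (1)·(0.78) + (0)·(0.97) + (1)·(-1.64) + (2)·(1.96) + 0.77
  = 3.83
step(z) = 1 (z≥0)

1


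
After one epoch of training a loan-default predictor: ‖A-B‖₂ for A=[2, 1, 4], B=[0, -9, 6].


d = √((2-0)² + (1+ 9)² + (4-6)²)
  = √(4 + 100 + 4)
  = √108 = 10.3923

10.3923


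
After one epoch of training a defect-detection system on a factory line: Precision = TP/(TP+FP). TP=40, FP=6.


Precision = TP/(TP+FP)
= 40/(40+6)
= 40/46 = 86.96%

86.96%


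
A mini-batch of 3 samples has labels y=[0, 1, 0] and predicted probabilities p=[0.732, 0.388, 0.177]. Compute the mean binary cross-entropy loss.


L[0] = -ln(1-0.732) = -ln(0.268) = 1.3168
L[1] = -ln(0.388) = 0.9467
L[2] = -ln(1-0.177) = -ln(0.823) = 0.1948
mean = (1.3168 + 0.9467 + 0.1948)/3 = 0.8194

0.8194


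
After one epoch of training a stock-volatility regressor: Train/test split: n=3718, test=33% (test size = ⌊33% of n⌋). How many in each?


Test = ⌊3718·33/100⌋ = 1226
Train = 3718 - 1226 = 2492

Train: 2492, Test: 1226


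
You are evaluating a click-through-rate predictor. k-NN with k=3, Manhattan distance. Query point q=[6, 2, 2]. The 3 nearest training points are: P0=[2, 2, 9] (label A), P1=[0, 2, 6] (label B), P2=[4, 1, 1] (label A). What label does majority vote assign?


d(q,P0) = 11  (label A)
d(q,P1) = 10  (label B)
d(q,P2) = 4  (label A)
Votes: A=2, B=1
Majority → A

A


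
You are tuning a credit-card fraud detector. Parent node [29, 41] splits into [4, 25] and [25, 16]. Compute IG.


Parent = [29, 41], H_parent = 0.9787
H_left = 0.5788 (n=29), H_right = 0.965 (n=41)
H_children = (29/70)·0.5788 + (41/70)·0.965 = 0.805
IG = 0.9787 - 0.805 = 0.1737

0.1737


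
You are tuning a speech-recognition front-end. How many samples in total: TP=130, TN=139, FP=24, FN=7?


Total = TP + TN + FP + FN
= 130 + 139 + 24 + 7
= 300
(Predicted positive: 154, predicted negative: 146)

300


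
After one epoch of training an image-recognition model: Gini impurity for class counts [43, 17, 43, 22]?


Probabilities: [43/125, 17/125, 43/125, 22/125] ≈ [0.344, 0.136, 0.344, 0.176]
Σpᵢ² = (1849 + 289 + 1849 + 484)/125² = 4471/15625
Gini = 1 - Σpᵢ² = 1 - 4471/15625 = 0.7139

0.7139


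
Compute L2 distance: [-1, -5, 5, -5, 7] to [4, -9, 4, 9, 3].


d = √((-1-4)² + (-5+ 9)² + (5-4)² + (-5-9)² + (7-3)²)
  = √(25 + 16 + 1 + 196 + 16)
  = √254 = 15.9374

15.9374


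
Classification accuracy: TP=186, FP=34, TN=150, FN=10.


Accuracy = (TP+TN)/(TP+TN+FP+FN)
= (186+150)/(380)
= 336/380 = 88.42%

88.42%


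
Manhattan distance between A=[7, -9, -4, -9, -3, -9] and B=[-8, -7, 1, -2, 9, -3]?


d = |7+ 8| + |-9+ 7| + |-4-1| + |-9+ 2| + |-3-9| + |-9+ 3|
  = 15 + 2 + 5 + 7 + 12 + 6
  = 47

47


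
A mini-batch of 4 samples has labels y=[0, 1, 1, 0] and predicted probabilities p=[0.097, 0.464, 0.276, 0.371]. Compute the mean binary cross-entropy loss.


L[0] = -ln(1-0.097) = -ln(0.903) = 0.102
L[1] = -ln(0.464) = 0.7679
L[2] = -ln(0.276) = 1.2874
L[3] = -ln(1-0.371) = -ln(0.629) = 0.4636
mean = (0.102 + 0.7679 + 1.2874 + 0.4636)/4 = 0.6552

0.6552


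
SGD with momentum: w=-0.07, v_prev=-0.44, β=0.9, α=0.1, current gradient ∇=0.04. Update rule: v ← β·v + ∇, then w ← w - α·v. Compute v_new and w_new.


v_new = 0.9·-0.44 + 0.04 = -0.396 + 0.04 = -0.356
w_new = -0.07 - 0.1·-0.356 = -0.07 + 0.0356 = -0.0344

v_new=-0.356, w_new=-0.0344


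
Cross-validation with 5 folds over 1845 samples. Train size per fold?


Fold size = 1845/5 = 369
Training per fold = 1845 - 369 = 1476

1476


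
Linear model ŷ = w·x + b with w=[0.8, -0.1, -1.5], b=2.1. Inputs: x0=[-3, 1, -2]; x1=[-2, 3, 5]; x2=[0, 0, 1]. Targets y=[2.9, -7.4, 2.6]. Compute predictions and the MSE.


ŷ0 = (0.8)·(-3) + (-0.1)·(1) + (-1.5)·(-2) + 2.1 = 2.6
ŷ1 = (0.8)·(-2) + (-0.1)·(3) + (-1.5)·(5) + 2.1 = -7.3
ŷ2 = (0.8)·(0) + (-0.1)·(0) + (-1.5)·(1) + 2.1 = 0.6
errors² = [0.09, 0.01, 4.0]
MSE = 4.1000/3 = 1.3667

1.3667


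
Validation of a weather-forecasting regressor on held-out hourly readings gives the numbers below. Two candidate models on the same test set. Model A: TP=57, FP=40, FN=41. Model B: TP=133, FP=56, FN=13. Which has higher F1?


Model A: P=57/97=0.5876, R=57/98=0.5816, F1=2PR/(P+R)=2TP/(2TP+FP+FN)=114/195=0.5846
Model B: P=133/189=0.7037, R=133/146=0.911, F1=2PR/(P+R)=2TP/(2TP+FP+FN)=266/335=0.794
0.5846 < 0.794 → Model B

Model B


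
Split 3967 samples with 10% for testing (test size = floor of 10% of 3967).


Test = ⌊3967·10/100⌋ = 396
Train = 3967 - 396 = 3571

Train: 3571, Test: 396


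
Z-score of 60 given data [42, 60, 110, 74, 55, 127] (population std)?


μ = 78, σ = 30.5232
z = (60 - 78)/30.5232 = -0.5897

-0.5897


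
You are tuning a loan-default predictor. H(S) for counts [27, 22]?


Probabilities: [27/49, 22/49] ≈ [0.551, 0.449]
H = -((27/49)·log₂(27/49) + (22/49)·log₂(22/49))
  = 0.9925 bits

0.9925 bits


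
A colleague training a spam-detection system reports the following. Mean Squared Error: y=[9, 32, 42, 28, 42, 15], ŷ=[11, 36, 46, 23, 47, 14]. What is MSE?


Squared errors: (9-11)²=4, (32-36)²=16, (42-46)²=16, (28-23)²=25, (42-47)²=25, (15-14)²=1
Sum = 87
MSE = 87/6 = 29/2

29/2


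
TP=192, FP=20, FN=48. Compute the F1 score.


Precision = 192/212 = 0.9057
Recall = 192/240 = 0.8
F1 = 2·P·R/(P+R) = 2·TP/(2·TP+FP+FN) = 384/(384+20+48) = 384/452 = 0.8496

0.8496


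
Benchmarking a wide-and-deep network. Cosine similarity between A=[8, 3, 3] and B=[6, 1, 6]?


A·B = 8·6 + 3·1 + 3·6 = 69
‖A‖ = √82 = 9.0554, ‖B‖ = √73 = 8.544
cos = 69/(√82·√73) = 69/√5986 = 0.8918

0.8918


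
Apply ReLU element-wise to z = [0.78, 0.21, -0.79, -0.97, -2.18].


ReLU(0.78) = max(0, 0.78) = 0.78
ReLU(0.21) = max(0, 0.21) = 0.21
ReLU(-0.79) = max(0, -0.79) = 0.0
ReLU(-0.97) = max(0, -0.97) = 0.0
ReLU(-2.18) = max(0, -2.18) = 0.0
result = [0.78, 0.21, 0.0, 0.0, 0.0]

[0.78, 0.21, 0.0, 0.0, 0.0]


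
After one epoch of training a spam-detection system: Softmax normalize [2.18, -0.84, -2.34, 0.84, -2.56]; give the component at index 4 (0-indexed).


Exponentials: e^2.18=8.8463, e^-0.84=0.4317, e^-2.34=0.0963, e^0.84=2.3164, e^-2.56=0.0773
Sum = 11.768
Softmax = [0.7517, 0.0367, 0.0082, 0.1968, 0.0066]
p[4] = 0.0773/11.768 = 0.0066

0.0066


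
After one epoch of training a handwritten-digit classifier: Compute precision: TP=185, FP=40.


Precision = TP/(TP+FP)
= 185/(185+40)
= 185/225 = 82.22%

82.22%


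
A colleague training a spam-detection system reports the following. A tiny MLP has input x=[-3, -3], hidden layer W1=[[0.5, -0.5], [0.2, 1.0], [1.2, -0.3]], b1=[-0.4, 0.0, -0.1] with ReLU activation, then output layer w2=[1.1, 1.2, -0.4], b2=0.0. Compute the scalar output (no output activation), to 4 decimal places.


z1[0] = (0.5)·(-3) + (-0.5)·(-3) - 0.4 = -0.4
z1[1] = (0.2)·(-3) + (1.0)·(-3) + 0.0 = -3.6
z1[2] = (1.2)·(-3) + (-0.3)·(-3) - 0.1 = -2.8
h = ReLU(z1) = [0.0, 0.0, 0.0]
output = (1.1)·(0.0) + (1.2)·(0.0) + (-0.4)·(0.0) + 0.0 = 0.0

0.0


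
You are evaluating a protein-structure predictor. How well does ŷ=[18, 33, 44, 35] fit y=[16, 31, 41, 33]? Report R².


ȳ = 30.25
SS_res = Σ(y-ŷ)² = 21
SS_tot = Σ(y-ȳ)² = 326.75
R² = 1 - SS_res/SS_tot = 1 - 0.0643 = 0.9357

0.9357


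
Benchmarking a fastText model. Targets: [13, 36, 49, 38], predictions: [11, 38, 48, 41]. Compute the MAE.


Absolute errors: |13-11|=2, |36-38|=2, |49-48|=1, |38-41|=3
Sum = 8
MAE = 8/4 = 2

2


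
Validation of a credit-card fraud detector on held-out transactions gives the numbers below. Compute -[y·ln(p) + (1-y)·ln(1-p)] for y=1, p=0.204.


BCE = -[y·ln(p) + (1-y)·ln(1-p)]
= -1·ln(0.204) - 0
= -ln(0.204) = 1.5896

1.5896


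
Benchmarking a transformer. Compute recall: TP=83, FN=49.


Recall = TP/(TP+FN)
= 83/(83+49)
= 83/132 = 62.88%

62.88%


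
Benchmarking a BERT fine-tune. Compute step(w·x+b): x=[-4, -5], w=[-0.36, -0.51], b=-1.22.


z = (-4)·(-0.36) + (-5)·(-0.51) - 1.22
  = 2.77
step(z) = 1 (z≥0)

1


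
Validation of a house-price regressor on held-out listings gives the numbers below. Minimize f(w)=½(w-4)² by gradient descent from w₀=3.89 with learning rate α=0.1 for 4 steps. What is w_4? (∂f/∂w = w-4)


step 1: grad = 3.89-4 = -0.11; w = 3.89 - 0.1·(-0.11) = 3.901
step 2: grad = 3.901-4 = -0.099; w = 3.901 - 0.1·(-0.099) = 3.9109
step 3: grad = 3.9109-4 = -0.0891; w = 3.9109 - 0.1·(-0.0891) = 3.91981
step 4: grad = 3.91981-4 = -0.08019; w = 3.91981 - 0.1·(-0.08019) = 3.927829

3.927829


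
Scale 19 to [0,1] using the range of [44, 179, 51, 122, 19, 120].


min=19, max=179
(19-19)/(179-19) = 0/160 = 0.0

0.0


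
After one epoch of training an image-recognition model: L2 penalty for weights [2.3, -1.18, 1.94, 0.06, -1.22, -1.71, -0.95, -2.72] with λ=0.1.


‖w‖₂² = (2.3)² + (-1.18)² + (1.94)² + (0.06)² + (-1.22)² + (-1.71)² + (-0.95)² + (-2.72)²
     = 5.29 + 1.3924 + 3.7636 + 0.0036 + 1.4884 + 2.9241 + 0.9025 + 7.3984
     = 23.163
λ·‖w‖₂² = 0.1·23.163 = 2.3163

2.3163


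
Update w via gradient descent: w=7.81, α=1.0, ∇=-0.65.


w_new = w - α·∇
= 7.81 - 1.0·-0.65
= 7.81 + 0.65
= 8.46

8.46


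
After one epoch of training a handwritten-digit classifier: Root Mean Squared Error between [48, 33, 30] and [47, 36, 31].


MSE = 11/3 = 3.6667
RMSE = √(11/3) = 1.9149

1.9149


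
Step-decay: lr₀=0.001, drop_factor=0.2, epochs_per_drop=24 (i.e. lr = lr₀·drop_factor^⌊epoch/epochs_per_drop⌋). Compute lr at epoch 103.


n_drops = ⌊103/24⌋ = 4
lr = 0.001·0.2^4 = 0.001·0.0016 = 0.0000016

0.0000016


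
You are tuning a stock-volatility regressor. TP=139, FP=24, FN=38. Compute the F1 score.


Precision = 139/163 = 0.8528
Recall = 139/177 = 0.7853
F1 = 2·P·R/(P+R) = 2·TP/(2·TP+FP+FN) = 278/(278+24+38) = 278/340 = 0.8176

0.8176


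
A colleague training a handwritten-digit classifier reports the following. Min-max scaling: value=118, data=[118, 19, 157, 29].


min=19, max=157
(118-19)/(157-19) = 99/138 = 0.7174

0.7174


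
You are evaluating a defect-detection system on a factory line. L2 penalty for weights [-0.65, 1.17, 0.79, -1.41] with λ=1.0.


‖w‖₂² = (-0.65)² + (1.17)² + (0.79)² + (-1.41)²
     = 0.4225 + 1.3689 + 0.6241 + 1.9881
     = 4.4036
λ·‖w‖₂² = 1.0·4.4036 = 4.4036

4.4036


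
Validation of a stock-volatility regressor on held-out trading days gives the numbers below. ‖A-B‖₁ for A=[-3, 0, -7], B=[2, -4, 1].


d = |-3-2| + |0+ 4| + |-7-1|
  = 5 + 4 + 8
  = 17

17


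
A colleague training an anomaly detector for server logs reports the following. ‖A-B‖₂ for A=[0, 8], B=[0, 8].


d = √((0-0)² + (8-8)²)
  = √(0 + 0)
  = √0 = 0.0

0.0


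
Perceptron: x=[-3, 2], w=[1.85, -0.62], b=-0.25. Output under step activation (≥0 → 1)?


z = (-3)·(1.85) + (2)·(-0.62) - 0.25
  = -7.04
step(z) = 0 (z<0)

0


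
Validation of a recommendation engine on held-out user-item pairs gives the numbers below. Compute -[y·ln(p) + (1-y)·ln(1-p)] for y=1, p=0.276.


BCE = -[y·ln(p) + (1-y)·ln(1-p)]
= -1·ln(0.276) - 0
= -ln(0.276) = 1.2874

1.2874


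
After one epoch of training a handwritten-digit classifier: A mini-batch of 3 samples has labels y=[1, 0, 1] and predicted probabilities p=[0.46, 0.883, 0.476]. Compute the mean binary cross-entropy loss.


L[0] = -ln(0.46) = 0.7765
L[1] = -ln(1-0.883) = -ln(0.117) = 2.1456
L[2] = -ln(0.476) = 0.7423
mean = (0.7765 + 2.1456 + 0.7423)/3 = 1.2215

1.2215


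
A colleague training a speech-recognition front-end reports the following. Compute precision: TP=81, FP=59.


Precision = TP/(TP+FP)
= 81/(81+59)
= 81/140 = 57.86%

57.86%


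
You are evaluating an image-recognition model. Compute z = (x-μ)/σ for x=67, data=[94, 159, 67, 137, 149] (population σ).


μ = 121.2, σ = 35.0109
z = (67 - 121.2)/35.0109 = -1.5481

-1.5481


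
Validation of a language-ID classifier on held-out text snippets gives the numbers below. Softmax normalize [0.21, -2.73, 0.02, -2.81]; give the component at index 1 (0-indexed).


Exponentials: e^0.21=1.2337, e^-2.73=0.0652, e^0.02=1.0202, e^-2.81=0.0602
Sum = 2.3793
Softmax = [0.5185, 0.0274, 0.4288, 0.0253]
p[1] = 0.0652/2.3793 = 0.0274

0.0274


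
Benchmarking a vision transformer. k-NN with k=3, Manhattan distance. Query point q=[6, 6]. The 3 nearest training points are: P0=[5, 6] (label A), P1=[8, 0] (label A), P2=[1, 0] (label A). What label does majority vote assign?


d(q,P0) = 1  (label A)
d(q,P1) = 8  (label A)
d(q,P2) = 11  (label A)
Votes: A=3, B=0
Majority → A

A


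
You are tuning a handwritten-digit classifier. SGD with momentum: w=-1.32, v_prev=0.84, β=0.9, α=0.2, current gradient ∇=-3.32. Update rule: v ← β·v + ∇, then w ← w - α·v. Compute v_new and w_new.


v_new = 0.9·0.84 - 3.32 = 0.756 - 3.32 = -2.564
w_new = -1.32 - 0.2·-2.564 = -1.32 + 0.5128 = -0.8072

v_new=-2.564, w_new=-0.8072


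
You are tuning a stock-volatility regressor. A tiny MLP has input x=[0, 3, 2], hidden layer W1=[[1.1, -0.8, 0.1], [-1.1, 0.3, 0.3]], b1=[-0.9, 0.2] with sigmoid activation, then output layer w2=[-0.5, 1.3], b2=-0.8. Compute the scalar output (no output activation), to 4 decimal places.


z1[0] = (1.1)·(0) + (-0.8)·(3) + (0.1)·(2) - 0.9 = -3.1
z1[1] = (-1.1)·(0) + (0.3)·(3) + (0.3)·(2) + 0.2 = 1.7
h = sigmoid(z1) = [0.0431, 0.8455]
output = (-0.5)·(0.0431) + (1.3)·(0.8455) - 0.8 = 0.2776

0.2776


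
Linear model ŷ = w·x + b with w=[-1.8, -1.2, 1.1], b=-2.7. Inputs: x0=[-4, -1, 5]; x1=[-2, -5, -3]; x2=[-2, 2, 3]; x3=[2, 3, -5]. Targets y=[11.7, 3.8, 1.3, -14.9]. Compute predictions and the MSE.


ŷ0 = (-1.8)·(-4) + (-1.2)·(-1) + (1.1)·(5) - 2.7 = 11.2
ŷ1 = (-1.8)·(-2) + (-1.2)·(-5) + (1.1)·(-3) - 2.7 = 3.6
ŷ2 = (-1.8)·(-2) + (-1.2)·(2) + (1.1)·(3) - 2.7 = 1.8
ŷ3 = (-1.8)·(2) + (-1.2)·(3) + (1.1)·(-5) - 2.7 = -15.4
errors² = [0.25, 0.04, 0.25, 0.25]
MSE = 0.7900/4 = 0.1975

0.1975


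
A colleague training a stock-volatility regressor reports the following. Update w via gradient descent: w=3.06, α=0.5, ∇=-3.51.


w_new = w - α·∇
= 3.06 - 0.5·-3.51
= 3.06 + 1.755
= 4.815

4.815


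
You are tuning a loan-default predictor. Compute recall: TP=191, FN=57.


Recall = TP/(TP+FN)
= 191/(191+57)
= 191/248 = 77.02%

77.02%


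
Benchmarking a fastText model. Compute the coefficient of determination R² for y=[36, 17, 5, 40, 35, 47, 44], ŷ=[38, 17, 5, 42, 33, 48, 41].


ȳ = 32
SS_res = Σ(y-ŷ)² = 22
SS_tot = Σ(y-ȳ)² = 1412
R² = 1 - SS_res/SS_tot = 1 - 0.0156 = 0.9844

0.9844


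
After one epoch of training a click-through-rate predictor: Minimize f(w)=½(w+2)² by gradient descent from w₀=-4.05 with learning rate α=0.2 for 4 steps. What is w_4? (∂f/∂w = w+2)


step 1: grad = -4.05+2 = -2.05; w = -4.05 - 0.2·(-2.05) = -3.64
step 2: grad = -3.64+2 = -1.64; w = -3.64 - 0.2·(-1.64) = -3.312
step 3: grad = -3.312+2 = -1.312; w = -3.312 - 0.2·(-1.312) = -3.0496
step 4: grad = -3.0496+2 = -1.0496; w = -3.0496 - 0.2·(-1.0496) = -2.83968

-2.83968


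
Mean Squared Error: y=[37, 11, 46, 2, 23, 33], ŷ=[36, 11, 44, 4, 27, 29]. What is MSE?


Squared errors: (37-36)²=1, (11-11)²=0, (46-44)²=4, (2-4)²=4, (23-27)²=16, (33-29)²=16
Sum = 41
MSE = 41/6 = 41/6

41/6


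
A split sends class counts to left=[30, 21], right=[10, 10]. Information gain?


Parent = [40, 31], H_parent = 0.9884
H_left = 0.9774 (n=51), H_right = 1 (n=20)
H_children = (51/71)·0.9774 + (20/71)·1 = 0.9838
IG = 0.9884 - 0.9838 = 0.0046

0.0046


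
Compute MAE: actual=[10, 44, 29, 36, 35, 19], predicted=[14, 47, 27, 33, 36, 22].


Absolute errors: |10-14|=4, |44-47|=3, |29-27|=2, |36-33|=3, |35-36|=1, |19-22|=3
Sum = 16
MAE = 16/6 = 8/3

8/3


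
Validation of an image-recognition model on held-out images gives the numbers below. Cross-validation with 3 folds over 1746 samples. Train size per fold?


Fold size = 1746/3 = 582
Training per fold = 1746 - 582 = 1164

1164


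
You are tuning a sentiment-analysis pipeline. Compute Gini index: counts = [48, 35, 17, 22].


Probabilities: [48/122, 35/122, 17/122, 22/122] ≈ [0.3934, 0.2869, 0.1393, 0.1803]
Σpᵢ² = (2304 + 1225 + 289 + 484)/122² = 4302/14884
Gini = 1 - Σpᵢ² = 1 - 4302/14884 = 0.711

0.711


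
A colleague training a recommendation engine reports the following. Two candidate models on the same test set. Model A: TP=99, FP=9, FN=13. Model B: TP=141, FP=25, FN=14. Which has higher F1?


Model A: P=99/108=0.9167, R=99/112=0.8839, F1=2PR/(P+R)=2TP/(2TP+FP+FN)=198/220=0.9
Model B: P=141/166=0.8494, R=141/155=0.9097, F1=2PR/(P+R)=2TP/(2TP+FP+FN)=282/321=0.8785
0.9 > 0.8785 → Model A

Model A


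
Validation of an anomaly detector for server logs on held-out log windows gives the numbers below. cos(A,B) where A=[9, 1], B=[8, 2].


A·B = 9·8 + 1·2 = 74
‖A‖ = √82 = 9.0554, ‖B‖ = √68 = 8.2462
cos = 74/(√82·√68) = 74/√5576 = 0.991

0.991


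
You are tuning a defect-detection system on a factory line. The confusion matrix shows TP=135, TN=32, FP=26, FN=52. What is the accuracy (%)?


Accuracy = (TP+TN)/(TP+TN+FP+FN)
= (135+32)/(245)
= 167/245 = 68.16%

68.16%


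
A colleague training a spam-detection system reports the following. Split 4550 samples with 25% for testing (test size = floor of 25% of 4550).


Test = ⌊4550·25/100⌋ = 1137
Train = 4550 - 1137 = 3413

Train: 3413, Test: 1137


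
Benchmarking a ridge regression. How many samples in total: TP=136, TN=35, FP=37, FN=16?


Total = TP + TN + FP + FN
= 136 + 35 + 37 + 16
= 224
(Predicted positive: 173, predicted negative: 51)

224


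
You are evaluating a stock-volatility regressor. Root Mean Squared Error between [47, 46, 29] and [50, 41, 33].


MSE = 50/3 = 16.6667
RMSE = √(50/3) = 4.0825

4.0825


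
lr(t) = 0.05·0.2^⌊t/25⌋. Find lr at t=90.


n_drops = ⌊90/25⌋ = 3
lr = 0.05·0.2^3 = 0.05·0.008 = 0.0004

0.0004


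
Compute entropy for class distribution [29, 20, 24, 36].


Probabilities: [29/109, 20/109, 24/109, 36/109] ≈ [0.2661, 0.1835, 0.2202, 0.3303]
H = -((29/109)·log₂(29/109) + (20/109)·log₂(20/109) + (24/109)·log₂(24/109) + (36/109)·log₂(36/109))
  = 1.9656 bits

1.9656 bits


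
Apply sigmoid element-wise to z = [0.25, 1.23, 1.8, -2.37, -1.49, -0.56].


σ(0.25) = 1/(1+e^-0.25) = 0.5622
σ(1.23) = 1/(1+e^-1.23) = 0.7738
σ(1.8) = 1/(1+e^-1.8) = 0.8581
σ(-2.37) = 1/(1+e^2.37) = 0.0855
σ(-1.49) = 1/(1+e^1.49) = 0.1839
σ(-0.56) = 1/(1+e^0.56) = 0.3635
result = [0.5622, 0.7738, 0.8581, 0.0855, 0.1839, 0.3635]

[0.5622, 0.7738, 0.8581, 0.0855, 0.1839, 0.3635]


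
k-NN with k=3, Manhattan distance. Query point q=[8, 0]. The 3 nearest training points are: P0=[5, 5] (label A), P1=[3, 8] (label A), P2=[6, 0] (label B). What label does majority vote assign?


d(q,P0) = 8  (label A)
d(q,P1) = 13  (label A)
d(q,P2) = 2  (label B)
Votes: A=2, B=1
Majority → A

A


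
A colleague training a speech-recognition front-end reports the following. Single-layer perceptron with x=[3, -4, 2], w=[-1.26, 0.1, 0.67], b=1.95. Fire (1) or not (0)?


z = (3)·(-1.26) + (-4)·(0.1) + (2)·(0.67) + 1.95
  = -0.89
step(z) = 0 (z<0)

0


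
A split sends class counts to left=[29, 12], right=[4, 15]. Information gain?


Parent = [33, 27], H_parent = 0.9928
H_left = 0.8722 (n=41), H_right = 0.7425 (n=19)
H_children = (41/60)·0.8722 + (19/60)·0.7425 = 0.8311
IG = 0.9928 - 0.8311 = 0.1617

0.1617


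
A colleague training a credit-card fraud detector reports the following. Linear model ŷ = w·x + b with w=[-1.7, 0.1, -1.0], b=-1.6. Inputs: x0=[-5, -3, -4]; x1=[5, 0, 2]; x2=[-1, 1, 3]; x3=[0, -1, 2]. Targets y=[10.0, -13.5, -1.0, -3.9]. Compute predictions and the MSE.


ŷ0 = (-1.7)·(-5) + (0.1)·(-3) + (-1.0)·(-4) - 1.6 = 10.6
ŷ1 = (-1.7)·(5) + (0.1)·(0) + (-1.0)·(2) - 1.6 = -12.1
ŷ2 = (-1.7)·(-1) + (0.1)·(1) + (-1.0)·(3) - 1.6 = -2.8
ŷ3 = (-1.7)·(0) + (0.1)·(-1) + (-1.0)·(2) - 1.6 = -3.7
errors² = [0.36, 1.96, 3.24, 0.04]
MSE = 5.6000/4 = 1.4

1.4


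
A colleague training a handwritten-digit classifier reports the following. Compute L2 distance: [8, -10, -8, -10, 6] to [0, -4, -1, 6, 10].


d = √((8-0)² + (-10+ 4)² + (-8+ 1)² + (-10-6)² + (6-10)²)
  = √(64 + 36 + 49 + 256 + 16)
  = √421 = 20.5183

20.5183


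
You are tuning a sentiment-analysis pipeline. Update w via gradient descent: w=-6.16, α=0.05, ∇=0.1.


w_new = w - α·∇
= -6.16 - 0.05·0.1
= -6.16 - 0.005
= -6.165

-6.165


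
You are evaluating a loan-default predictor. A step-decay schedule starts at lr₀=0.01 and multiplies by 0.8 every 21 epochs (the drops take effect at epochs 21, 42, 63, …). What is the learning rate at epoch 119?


n_drops = ⌊119/21⌋ = 5
lr = 0.01·0.8^5 = 0.01·0.32768 = 0.0032768

0.0032768


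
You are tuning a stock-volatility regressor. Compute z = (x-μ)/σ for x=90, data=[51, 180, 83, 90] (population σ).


μ = 101, σ = 47.9218
z = (90 - 101)/47.9218 = -0.2295

-0.2295


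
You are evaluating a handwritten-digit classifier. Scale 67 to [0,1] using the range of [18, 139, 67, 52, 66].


min=18, max=139
(67-18)/(139-18) = 49/121 = 0.405

0.405


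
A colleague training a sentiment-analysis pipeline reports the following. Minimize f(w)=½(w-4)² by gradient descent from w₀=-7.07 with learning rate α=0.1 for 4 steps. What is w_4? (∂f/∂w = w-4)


step 1: grad = -7.07-4 = -11.07; w = -7.07 - 0.1·(-11.07) = -5.963
step 2: grad = -5.963-4 = -9.963; w = -5.963 - 0.1·(-9.963) = -4.9667
step 3: grad = -4.9667-4 = -8.9667; w = -4.9667 - 0.1·(-8.9667) = -4.07003
step 4: grad = -4.07003-4 = -8.07003; w = -4.07003 - 0.1·(-8.07003) = -3.263027

-3.263027


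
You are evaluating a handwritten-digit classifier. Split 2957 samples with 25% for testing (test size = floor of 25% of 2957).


Test = ⌊2957·25/100⌋ = 739
Train = 2957 - 739 = 2218

Train: 2218, Test: 739


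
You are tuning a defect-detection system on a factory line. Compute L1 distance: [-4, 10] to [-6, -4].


d = |-4+ 6| + |10+ 4|
  = 2 + 14
  = 16

16


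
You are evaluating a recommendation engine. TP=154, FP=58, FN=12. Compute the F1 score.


Precision = 154/212 = 0.7264
Recall = 154/166 = 0.9277
F1 = 2·P·R/(P+R) = 2·TP/(2·TP+FP+FN) = 308/(308+58+12) = 308/378 = 0.8148

0.8148


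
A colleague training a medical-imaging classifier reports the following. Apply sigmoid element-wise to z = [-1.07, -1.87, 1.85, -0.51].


σ(-1.07) = 1/(1+e^1.07) = 0.2554
σ(-1.87) = 1/(1+e^1.87) = 0.1335
σ(1.85) = 1/(1+e^-1.85) = 0.8641
σ(-0.51) = 1/(1+e^0.51) = 0.3752
result = [0.2554, 0.1335, 0.8641, 0.3752]

[0.2554, 0.1335, 0.8641, 0.3752]


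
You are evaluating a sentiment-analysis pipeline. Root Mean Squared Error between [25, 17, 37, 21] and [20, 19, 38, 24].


MSE = 39/4 = 9.75
RMSE = √(39/4) = 3.1225

3.1225


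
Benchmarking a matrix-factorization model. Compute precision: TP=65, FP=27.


Precision = TP/(TP+FP)
= 65/(65+27)
= 65/92 = 70.65%

70.65%


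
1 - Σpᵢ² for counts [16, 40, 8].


Probabilities: [16/64, 40/64, 8/64] ≈ [0.25, 0.625, 0.125]
Σpᵢ² = (256 + 1600 + 64)/64² = 1920/4096
Gini = 1 - Σpᵢ² = 1 - 1920/4096 = 0.5312

0.5312


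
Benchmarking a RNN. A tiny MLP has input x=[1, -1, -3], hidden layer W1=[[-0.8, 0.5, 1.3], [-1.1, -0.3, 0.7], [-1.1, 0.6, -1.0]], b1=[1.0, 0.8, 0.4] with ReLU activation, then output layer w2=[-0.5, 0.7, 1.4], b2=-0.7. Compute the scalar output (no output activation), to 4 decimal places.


z1[0] = (-0.8)·(1) + (0.5)·(-1) + (1.3)·(-3) + 1.0 = -4.2
z1[1] = (-1.1)·(1) + (-0.3)·(-1) + (0.7)·(-3) + 0.8 = -2.1
z1[2] = (-1.1)·(1) + (0.6)·(-1) + (-1.0)·(-3) + 0.4 = 1.7
h = ReLU(z1) = [0.0, 0.0, 1.7]
output = (-0.5)·(0.0) + (0.7)·(0.0) + (1.4)·(1.7) - 0.7 = 1.68

1.68


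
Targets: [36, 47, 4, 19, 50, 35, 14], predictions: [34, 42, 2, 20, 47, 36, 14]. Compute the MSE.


Squared errors: (36-34)²=4, (47-42)²=25, (4-2)²=4, (19-20)²=1, (50-47)²=9, (35-36)²=1, (14-14)²=0
Sum = 44
MSE = 44/7 = 44/7

44/7


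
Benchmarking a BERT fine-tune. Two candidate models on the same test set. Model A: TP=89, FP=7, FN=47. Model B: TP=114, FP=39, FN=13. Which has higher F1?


Model A: P=89/96=0.9271, R=89/136=0.6544, F1=2PR/(P+R)=2TP/(2TP+FP+FN)=178/232=0.7672
Model B: P=114/153=0.7451, R=114/127=0.8976, F1=2PR/(P+R)=2TP/(2TP+FP+FN)=228/280=0.8143
0.7672 < 0.8143 → Model B

Model B


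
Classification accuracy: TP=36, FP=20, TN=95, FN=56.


Accuracy = (TP+TN)/(TP+TN+FP+FN)
= (36+95)/(207)
= 131/207 = 63.29%

63.29%


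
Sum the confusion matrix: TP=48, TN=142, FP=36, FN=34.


Total = TP + TN + FP + FN
= 48 + 142 + 36 + 34
= 260
(Predicted positive: 84, predicted negative: 176)

260


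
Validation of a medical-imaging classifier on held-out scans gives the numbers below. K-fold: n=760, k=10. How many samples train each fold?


Fold size = 760/10 = 76
Training per fold = 760 - 76 = 684

684


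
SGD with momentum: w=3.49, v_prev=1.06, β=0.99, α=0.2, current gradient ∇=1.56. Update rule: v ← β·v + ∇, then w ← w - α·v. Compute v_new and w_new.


v_new = 0.99·1.06 + 1.56 = 1.0494 + 1.56 = 2.6094
w_new = 3.49 - 0.2·2.6094 = 3.49 - 0.52188 = 2.96812

v_new=2.6094, w_new=2.96812


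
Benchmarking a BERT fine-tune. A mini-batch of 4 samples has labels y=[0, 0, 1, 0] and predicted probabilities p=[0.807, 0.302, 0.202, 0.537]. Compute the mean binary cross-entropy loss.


L[0] = -ln(1-0.807) = -ln(0.193) = 1.6451
L[1] = -ln(1-0.302) = -ln(0.698) = 0.3595
L[2] = -ln(0.202) = 1.5995
L[3] = -ln(1-0.537) = -ln(0.463) = 0.77
mean = (1.6451 + 0.3595 + 1.5995 + 0.77)/4 = 1.0935

1.0935


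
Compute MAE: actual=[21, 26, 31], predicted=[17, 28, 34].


Absolute errors: |21-17|=4, |26-28|=2, |31-34|=3
Sum = 9
MAE = 9/3 = 3

3


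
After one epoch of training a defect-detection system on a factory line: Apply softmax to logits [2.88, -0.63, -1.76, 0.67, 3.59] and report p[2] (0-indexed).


Exponentials: e^2.88=17.8143, e^-0.63=0.5326, e^-1.76=0.172, e^0.67=1.9542, e^3.59=36.2341
Sum = 56.7072
Softmax = [0.3141, 0.0094, 0.003, 0.0345, 0.639]
p[2] = 0.172/56.7072 = 0.003

0.003


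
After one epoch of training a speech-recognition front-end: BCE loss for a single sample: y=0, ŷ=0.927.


BCE = -[y·ln(p) + (1-y)·ln(1-p)]
= -0 - 1·ln(1-0.927)
= -ln(0.073) = 2.6173

2.6173


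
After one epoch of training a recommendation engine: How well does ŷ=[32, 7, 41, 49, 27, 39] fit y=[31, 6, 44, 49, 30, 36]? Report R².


ȳ = 32.6667
SS_res = Σ(y-ŷ)² = 29
SS_tot = Σ(y-ȳ)² = 1127.33
R² = 1 - SS_res/SS_tot = 1 - 0.0257 = 0.9743

0.9743


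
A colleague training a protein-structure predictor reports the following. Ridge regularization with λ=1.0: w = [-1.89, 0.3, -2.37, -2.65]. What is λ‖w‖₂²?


‖w‖₂² = (-1.89)² + (0.3)² + (-2.37)² + (-2.65)²
     = 3.5721 + 0.09 + 5.6169 + 7.0225
     = 16.3015
λ·‖w‖₂² = 1.0·16.3015 = 16.3015

16.3015


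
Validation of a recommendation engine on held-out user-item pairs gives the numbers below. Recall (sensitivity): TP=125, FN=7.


Recall = TP/(TP+FN)
= 125/(125+7)
= 125/132 = 94.7%

94.7%


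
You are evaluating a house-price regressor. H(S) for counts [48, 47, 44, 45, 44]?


Probabilities: [48/228, 47/228, 44/228, 45/228, 44/228] ≈ [0.2105, 0.2061, 0.193, 0.1974, 0.193]
H = -((48/228)·log₂(48/228) + (47/228)·log₂(47/228) + (44/228)·log₂(44/228) + (45/228)·log₂(45/228) + (44/228)·log₂(44/228))
  = 2.321 bits

2.321 bits


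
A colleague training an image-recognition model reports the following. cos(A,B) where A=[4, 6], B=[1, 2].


A·B = 4·1 + 6·2 = 16
‖A‖ = √52 = 7.2111, ‖B‖ = √5 = 2.2361
cos = 16/(√52·√5) = 16/√260 = 0.9923

0.9923


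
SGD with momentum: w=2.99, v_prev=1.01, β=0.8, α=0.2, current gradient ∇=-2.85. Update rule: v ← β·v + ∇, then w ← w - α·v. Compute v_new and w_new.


v_new = 0.8·1.01 - 2.85 = 0.808 - 2.85 = -2.042
w_new = 2.99 - 0.2·-2.042 = 2.99 + 0.4084 = 3.3984

v_new=-2.042, w_new=3.3984


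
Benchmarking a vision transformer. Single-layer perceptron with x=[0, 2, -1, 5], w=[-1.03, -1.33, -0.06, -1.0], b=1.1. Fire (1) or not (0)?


z = (0)·(-1.03) + (2)·(-1.33) + (-1)·(-0.06) + (5)·(-1.0) + 1.1
  = -6.5
step(z) = 0 (z<0)

0


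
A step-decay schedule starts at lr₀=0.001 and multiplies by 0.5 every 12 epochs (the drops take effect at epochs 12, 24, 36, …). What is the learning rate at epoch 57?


n_drops = ⌊57/12⌋ = 4
lr = 0.001·0.5^4 = 0.001·0.0625 = 0.0000625

0.0000625


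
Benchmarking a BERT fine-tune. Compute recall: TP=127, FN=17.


Recall = TP/(TP+FN)
= 127/(127+17)
= 127/144 = 88.19%

88.19%


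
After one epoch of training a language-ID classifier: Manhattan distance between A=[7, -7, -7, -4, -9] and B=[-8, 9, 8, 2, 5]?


d = |7+ 8| + |-7-9| + |-7-8| + |-4-2| + |-9-5|
  = 15 + 16 + 15 + 6 + 14
  = 66

66


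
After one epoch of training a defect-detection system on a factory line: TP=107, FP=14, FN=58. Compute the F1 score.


Precision = 107/121 = 0.8843
Recall = 107/165 = 0.6485
F1 = 2·P·R/(P+R) = 2·TP/(2·TP+FP+FN) = 214/(214+14+58) = 214/286 = 0.7483

0.7483


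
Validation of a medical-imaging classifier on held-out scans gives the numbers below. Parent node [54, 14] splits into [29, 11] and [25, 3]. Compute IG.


Parent = [54, 14], H_parent = 0.7335
H_left = 0.8485 (n=40), H_right = 0.4912 (n=28)
H_children = (40/68)·0.8485 + (28/68)·0.4912 = 0.7014
IG = 0.7335 - 0.7014 = 0.0321

0.0321


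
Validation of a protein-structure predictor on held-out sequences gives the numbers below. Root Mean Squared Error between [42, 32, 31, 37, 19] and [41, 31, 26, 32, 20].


MSE = 53/5 = 10.6
RMSE = √(53/5) = 3.2558

3.2558


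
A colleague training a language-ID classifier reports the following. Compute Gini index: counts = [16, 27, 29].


Probabilities: [16/72, 27/72, 29/72] ≈ [0.2222, 0.375, 0.4028]
Σpᵢ² = (256 + 729 + 841)/72² = 1826/5184
Gini = 1 - Σpᵢ² = 1 - 1826/5184 = 0.6478

0.6478


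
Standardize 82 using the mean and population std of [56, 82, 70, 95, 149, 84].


μ = 89.3333, σ = 29.3239
z = (82 - 89.3333)/29.3239 = -0.2501

-0.2501


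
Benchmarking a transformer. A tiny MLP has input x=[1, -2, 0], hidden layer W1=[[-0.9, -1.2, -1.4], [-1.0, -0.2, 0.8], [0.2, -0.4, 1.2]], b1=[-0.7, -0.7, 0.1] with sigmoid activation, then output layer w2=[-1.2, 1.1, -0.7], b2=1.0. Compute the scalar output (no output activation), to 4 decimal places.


z1[0] = (-0.9)·(1) + (-1.2)·(-2) + (-1.4)·(0) - 0.7 = 0.8
z1[1] = (-1.0)·(1) + (-0.2)·(-2) + (0.8)·(0) - 0.7 = -1.3
z1[2] = (0.2)·(1) + (-0.4)·(-2) + (1.2)·(0) + 0.1 = 1.1
h = sigmoid(z1) = [0.69, 0.2142, 0.7503]
output = (-1.2)·(0.69) + (1.1)·(0.2142) + (-0.7)·(0.7503) + 1.0 = -0.1176

-0.1176


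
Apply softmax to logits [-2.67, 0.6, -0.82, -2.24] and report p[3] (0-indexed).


Exponentials: e^-2.67=0.0693, e^0.6=1.8221, e^-0.82=0.4404, e^-2.24=0.1065
Sum = 2.4383
Softmax = [0.0284, 0.7473, 0.1806, 0.0437]
p[3] = 0.1065/2.4383 = 0.0437

0.0437


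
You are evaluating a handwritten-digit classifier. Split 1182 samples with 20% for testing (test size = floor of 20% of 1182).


Test = ⌊1182·20/100⌋ = 236
Train = 1182 - 236 = 946

Train: 946, Test: 236


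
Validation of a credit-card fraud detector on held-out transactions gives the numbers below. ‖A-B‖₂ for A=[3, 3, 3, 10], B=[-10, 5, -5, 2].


d = √((3+ 10)² + (3-5)² + (3+ 5)² + (10-2)²)
  = √(169 + 4 + 64 + 64)
  = √301 = 17.3494

17.3494


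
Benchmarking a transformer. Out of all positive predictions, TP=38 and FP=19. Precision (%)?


Precision = TP/(TP+FP)
= 38/(38+19)
= 38/57 = 66.67%

66.67%


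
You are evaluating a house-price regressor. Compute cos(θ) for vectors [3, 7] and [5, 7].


A·B = 3·5 + 7·7 = 64
‖A‖ = √58 = 7.6158, ‖B‖ = √74 = 8.6023
cos = 64/(√58·√74) = 64/√4292 = 0.9769

0.9769


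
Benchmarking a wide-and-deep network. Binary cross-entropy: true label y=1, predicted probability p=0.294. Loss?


BCE = -[y·ln(p) + (1-y)·ln(1-p)]
= -1·ln(0.294) - 0
= -ln(0.294) = 1.2242

1.2242


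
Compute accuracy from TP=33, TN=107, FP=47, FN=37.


Accuracy = (TP+TN)/(TP+TN+FP+FN)
= (33+107)/(224)
= 140/224 = 62.5%

62.5%


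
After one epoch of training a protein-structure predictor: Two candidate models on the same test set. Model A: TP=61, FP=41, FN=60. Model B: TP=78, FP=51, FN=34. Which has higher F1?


Model A: P=61/102=0.598, R=61/121=0.5041, F1=2PR/(P+R)=2TP/(2TP+FP+FN)=122/223=0.5471
Model B: P=78/129=0.6047, R=78/112=0.6964, F1=2PR/(P+R)=2TP/(2TP+FP+FN)=156/241=0.6473
0.5471 < 0.6473 → Model B

Model B


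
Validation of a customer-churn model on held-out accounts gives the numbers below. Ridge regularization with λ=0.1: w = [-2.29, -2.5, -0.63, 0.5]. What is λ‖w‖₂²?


‖w‖₂² = (-2.29)² + (-2.5)² + (-0.63)² + (0.5)²
     = 5.2441 + 6.25 + 0.3969 + 0.25
     = 12.141
λ·‖w‖₂² = 0.1·12.141 = 1.2141

1.2141
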